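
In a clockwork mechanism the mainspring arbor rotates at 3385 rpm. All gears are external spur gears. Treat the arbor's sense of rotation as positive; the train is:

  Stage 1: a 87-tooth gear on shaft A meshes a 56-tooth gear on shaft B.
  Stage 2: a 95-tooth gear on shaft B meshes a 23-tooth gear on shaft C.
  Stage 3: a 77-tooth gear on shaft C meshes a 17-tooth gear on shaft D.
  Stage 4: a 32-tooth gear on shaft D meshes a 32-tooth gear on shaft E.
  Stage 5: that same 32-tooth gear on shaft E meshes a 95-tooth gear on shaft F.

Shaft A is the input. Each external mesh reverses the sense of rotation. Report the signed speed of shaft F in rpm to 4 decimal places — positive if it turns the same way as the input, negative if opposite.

Stage 1 [87T→56T]: ω = 3385.0000×87/56 = 5258.8393 rpm, dir flips to −; running = −5258.8393
Stage 2 [95T→23T]: ω = 5258.8393×95/23 = 21721.2927 rpm, dir flips to +; running = +21721.2927
Stage 3 [77T→17T]: ω = 21721.2927×77/17 = 98384.6787 rpm, dir flips to −; running = −98384.6787
Stage 4 [32T→32T]: ω = 98384.6787×32/32 = 98384.6787 rpm, dir flips to +; running = +98384.6787
Stage 5 [32T→95T]: ω = 98384.6787×32/95 = 33140.1023 rpm, dir flips to −; running = −33140.1023

-33140.1023 rpm (opposite to input, |ω| = 33140.1023 rpm)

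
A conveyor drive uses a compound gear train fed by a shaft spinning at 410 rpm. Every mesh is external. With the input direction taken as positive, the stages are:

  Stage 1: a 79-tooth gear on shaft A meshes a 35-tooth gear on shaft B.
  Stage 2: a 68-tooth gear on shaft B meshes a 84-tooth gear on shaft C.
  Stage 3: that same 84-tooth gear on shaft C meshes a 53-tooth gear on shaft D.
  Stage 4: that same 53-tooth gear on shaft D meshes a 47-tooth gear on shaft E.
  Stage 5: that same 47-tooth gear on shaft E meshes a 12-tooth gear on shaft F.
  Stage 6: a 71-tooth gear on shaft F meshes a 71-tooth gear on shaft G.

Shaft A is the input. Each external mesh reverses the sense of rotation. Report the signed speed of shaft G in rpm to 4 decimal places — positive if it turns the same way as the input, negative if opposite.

+5244.0952 rpm (same as input, |ω| = 5244.0952 rpm)

Stage 1 [79T→35T]: ω = 410.0000×79/35 = 925.4286 rpm, dir flips to −; running = −925.4286
Stage 2 [68T→84T]: ω = 925.4286×68/84 = 749.1565 rpm, dir flips to +; running = +749.1565
Stage 3 [84T→53T]: ω = 749.1565×84/53 = 1187.3423 rpm, dir flips to −; running = −1187.3423
Stage 4 [53T→47T]: ω = 1187.3423×53/47 = 1338.9179 rpm, dir flips to +; running = +1338.9179
Stage 5 [47T→12T]: ω = 1338.9179×47/12 = 5244.0952 rpm, dir flips to −; running = −5244.0952
Stage 6 [71T→71T]: ω = 5244.0952×71/71 = 5244.0952 rpm, dir flips to +; running = +5244.0952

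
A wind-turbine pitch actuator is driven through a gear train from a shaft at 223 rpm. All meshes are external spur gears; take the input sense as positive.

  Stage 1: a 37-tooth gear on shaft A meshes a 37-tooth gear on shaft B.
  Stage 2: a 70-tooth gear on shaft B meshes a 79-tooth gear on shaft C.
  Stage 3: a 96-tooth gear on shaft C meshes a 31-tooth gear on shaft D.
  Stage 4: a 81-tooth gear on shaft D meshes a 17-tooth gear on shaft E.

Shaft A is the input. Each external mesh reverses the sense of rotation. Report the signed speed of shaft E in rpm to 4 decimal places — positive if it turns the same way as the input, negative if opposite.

+2915.5564 rpm (same as input, |ω| = 2915.5564 rpm)

Stage 1 [37T→37T]: ω = 223.0000×37/37 = 223.0000 rpm, dir flips to −; running = −223.0000
Stage 2 [70T→79T]: ω = 223.0000×70/79 = 197.5949 rpm, dir flips to +; running = +197.5949
Stage 3 [96T→31T]: ω = 197.5949×96/31 = 611.9069 rpm, dir flips to −; running = −611.9069
Stage 4 [81T→17T]: ω = 611.9069×81/17 = 2915.5564 rpm, dir flips to +; running = +2915.5564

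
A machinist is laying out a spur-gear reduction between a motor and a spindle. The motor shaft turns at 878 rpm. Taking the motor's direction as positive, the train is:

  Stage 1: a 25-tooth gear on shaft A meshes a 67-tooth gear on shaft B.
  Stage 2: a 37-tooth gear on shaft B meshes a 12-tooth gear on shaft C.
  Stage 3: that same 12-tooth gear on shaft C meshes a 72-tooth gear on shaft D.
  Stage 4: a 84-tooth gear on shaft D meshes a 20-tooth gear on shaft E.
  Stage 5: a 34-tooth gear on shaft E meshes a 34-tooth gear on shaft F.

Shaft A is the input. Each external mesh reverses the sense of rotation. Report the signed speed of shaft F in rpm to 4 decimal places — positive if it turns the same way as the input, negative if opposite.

-707.0958 rpm (opposite to input, |ω| = 707.0958 rpm)

Stage 1 [25T→67T]: ω = 878.0000×25/67 = 327.6119 rpm, dir flips to −; running = −327.6119
Stage 2 [37T→12T]: ω = 327.6119×37/12 = 1010.1368 rpm, dir flips to +; running = +1010.1368
Stage 3 [12T→72T]: ω = 1010.1368×12/72 = 168.3561 rpm, dir flips to −; running = −168.3561
Stage 4 [84T→20T]: ω = 168.3561×84/20 = 707.0958 rpm, dir flips to +; running = +707.0958
Stage 5 [34T→34T]: ω = 707.0958×34/34 = 707.0958 rpm, dir flips to −; running = −707.0958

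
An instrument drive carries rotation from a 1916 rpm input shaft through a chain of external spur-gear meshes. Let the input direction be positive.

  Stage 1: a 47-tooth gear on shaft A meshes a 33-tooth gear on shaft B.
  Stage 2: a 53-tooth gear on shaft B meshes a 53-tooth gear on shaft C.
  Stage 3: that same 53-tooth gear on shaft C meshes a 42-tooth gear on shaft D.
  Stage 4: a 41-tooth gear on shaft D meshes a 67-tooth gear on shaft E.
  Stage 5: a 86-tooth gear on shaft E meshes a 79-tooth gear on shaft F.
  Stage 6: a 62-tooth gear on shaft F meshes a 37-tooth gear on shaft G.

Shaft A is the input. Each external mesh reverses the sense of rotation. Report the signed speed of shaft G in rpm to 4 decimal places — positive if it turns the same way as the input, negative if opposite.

+3843.9381 rpm (same as input, |ω| = 3843.9381 rpm)

Stage 1 [47T→33T]: ω = 1916.0000×47/33 = 2728.8485 rpm, dir flips to −; running = −2728.8485
Stage 2 [53T→53T]: ω = 2728.8485×53/53 = 2728.8485 rpm, dir flips to +; running = +2728.8485
Stage 3 [53T→42T]: ω = 2728.8485×53/42 = 3443.5469 rpm, dir flips to −; running = −3443.5469
Stage 4 [41T→67T]: ω = 3443.5469×41/67 = 2107.2451 rpm, dir flips to +; running = +2107.2451
Stage 5 [86T→79T]: ω = 2107.2451×86/79 = 2293.9630 rpm, dir flips to −; running = −2293.9630
Stage 6 [62T→37T]: ω = 2293.9630×62/37 = 3843.9381 rpm, dir flips to +; running = +3843.9381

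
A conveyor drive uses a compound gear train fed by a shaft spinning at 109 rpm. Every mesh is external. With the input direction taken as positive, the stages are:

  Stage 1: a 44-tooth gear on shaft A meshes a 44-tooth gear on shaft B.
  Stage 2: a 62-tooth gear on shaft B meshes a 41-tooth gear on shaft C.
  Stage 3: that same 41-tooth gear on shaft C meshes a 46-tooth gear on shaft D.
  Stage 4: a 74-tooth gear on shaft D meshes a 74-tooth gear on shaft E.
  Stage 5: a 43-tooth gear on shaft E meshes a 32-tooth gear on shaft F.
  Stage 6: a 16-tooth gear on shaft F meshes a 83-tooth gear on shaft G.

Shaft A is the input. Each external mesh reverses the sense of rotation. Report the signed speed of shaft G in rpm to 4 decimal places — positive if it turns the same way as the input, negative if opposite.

+38.0558 rpm (same as input, |ω| = 38.0558 rpm)

Stage 1 [44T→44T]: ω = 109.0000×44/44 = 109.0000 rpm, dir flips to −; running = −109.0000
Stage 2 [62T→41T]: ω = 109.0000×62/41 = 164.8293 rpm, dir flips to +; running = +164.8293
Stage 3 [41T→46T]: ω = 164.8293×41/46 = 146.9130 rpm, dir flips to −; running = −146.9130
Stage 4 [74T→74T]: ω = 146.9130×74/74 = 146.9130 rpm, dir flips to +; running = +146.9130
Stage 5 [43T→32T]: ω = 146.9130×43/32 = 197.4144 rpm, dir flips to −; running = −197.4144
Stage 6 [16T→83T]: ω = 197.4144×16/83 = 38.0558 rpm, dir flips to +; running = +38.0558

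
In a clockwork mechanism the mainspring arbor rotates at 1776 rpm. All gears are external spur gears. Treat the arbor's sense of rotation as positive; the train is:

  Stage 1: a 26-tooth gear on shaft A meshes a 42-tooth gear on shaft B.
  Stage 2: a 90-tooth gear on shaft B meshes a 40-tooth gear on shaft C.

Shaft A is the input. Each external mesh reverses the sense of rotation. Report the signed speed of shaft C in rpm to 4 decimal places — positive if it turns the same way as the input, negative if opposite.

Stage 1 [26T→42T]: ω = 1776.0000×26/42 = 1099.4286 rpm, dir flips to −; running = −1099.4286
Stage 2 [90T→40T]: ω = 1099.4286×90/40 = 2473.7143 rpm, dir flips to +; running = +2473.7143

+2473.7143 rpm (same as input, |ω| = 2473.7143 rpm)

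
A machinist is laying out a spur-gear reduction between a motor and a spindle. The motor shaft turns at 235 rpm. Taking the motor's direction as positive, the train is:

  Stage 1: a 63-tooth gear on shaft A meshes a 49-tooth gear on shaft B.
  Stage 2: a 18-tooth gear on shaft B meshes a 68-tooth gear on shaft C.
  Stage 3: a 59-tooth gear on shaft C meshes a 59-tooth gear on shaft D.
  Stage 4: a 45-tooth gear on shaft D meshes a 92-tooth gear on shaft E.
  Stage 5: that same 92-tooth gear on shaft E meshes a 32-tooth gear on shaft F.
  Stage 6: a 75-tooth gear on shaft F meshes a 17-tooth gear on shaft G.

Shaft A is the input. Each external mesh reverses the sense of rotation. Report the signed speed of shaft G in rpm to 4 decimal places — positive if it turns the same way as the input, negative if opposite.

+496.1932 rpm (same as input, |ω| = 496.1932 rpm)

Stage 1 [63T→49T]: ω = 235.0000×63/49 = 302.1429 rpm, dir flips to −; running = −302.1429
Stage 2 [18T→68T]: ω = 302.1429×18/68 = 79.9790 rpm, dir flips to +; running = +79.9790
Stage 3 [59T→59T]: ω = 79.9790×59/59 = 79.9790 rpm, dir flips to −; running = −79.9790
Stage 4 [45T→92T]: ω = 79.9790×45/92 = 39.1202 rpm, dir flips to +; running = +39.1202
Stage 5 [92T→32T]: ω = 39.1202×92/32 = 112.4705 rpm, dir flips to −; running = −112.4705
Stage 6 [75T→17T]: ω = 112.4705×75/17 = 496.1932 rpm, dir flips to +; running = +496.1932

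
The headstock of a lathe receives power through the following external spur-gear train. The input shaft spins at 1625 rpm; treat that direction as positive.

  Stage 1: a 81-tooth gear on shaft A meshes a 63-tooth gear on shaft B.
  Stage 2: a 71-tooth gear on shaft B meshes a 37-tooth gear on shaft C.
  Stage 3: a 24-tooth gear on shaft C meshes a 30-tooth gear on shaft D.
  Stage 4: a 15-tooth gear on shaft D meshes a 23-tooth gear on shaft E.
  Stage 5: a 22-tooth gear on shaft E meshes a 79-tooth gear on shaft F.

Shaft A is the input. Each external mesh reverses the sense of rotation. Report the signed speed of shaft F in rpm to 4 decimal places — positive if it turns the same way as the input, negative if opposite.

Stage 1 [81T→63T]: ω = 1625.0000×81/63 = 2089.2857 rpm, dir flips to −; running = −2089.2857
Stage 2 [71T→37T]: ω = 2089.2857×71/37 = 4009.1699 rpm, dir flips to +; running = +4009.1699
Stage 3 [24T→30T]: ω = 4009.1699×24/30 = 3207.3359 rpm, dir flips to −; running = −3207.3359
Stage 4 [15T→23T]: ω = 3207.3359×15/23 = 2091.7408 rpm, dir flips to +; running = +2091.7408
Stage 5 [22T→79T]: ω = 2091.7408×22/79 = 582.5101 rpm, dir flips to −; running = −582.5101

-582.5101 rpm (opposite to input, |ω| = 582.5101 rpm)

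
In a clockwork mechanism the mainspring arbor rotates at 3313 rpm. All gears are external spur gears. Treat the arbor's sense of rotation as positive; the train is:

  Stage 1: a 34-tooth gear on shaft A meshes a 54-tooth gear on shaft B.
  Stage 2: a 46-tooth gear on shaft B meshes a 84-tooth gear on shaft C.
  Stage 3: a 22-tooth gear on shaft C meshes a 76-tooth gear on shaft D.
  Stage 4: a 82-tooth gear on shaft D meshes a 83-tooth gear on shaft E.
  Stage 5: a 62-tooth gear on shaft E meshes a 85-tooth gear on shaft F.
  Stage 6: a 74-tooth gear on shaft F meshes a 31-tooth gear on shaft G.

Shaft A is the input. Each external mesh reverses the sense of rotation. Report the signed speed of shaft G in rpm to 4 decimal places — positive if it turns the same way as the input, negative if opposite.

Stage 1 [34T→54T]: ω = 3313.0000×34/54 = 2085.9630 rpm, dir flips to −; running = −2085.9630
Stage 2 [46T→84T]: ω = 2085.9630×46/84 = 1142.3131 rpm, dir flips to +; running = +1142.3131
Stage 3 [22T→76T]: ω = 1142.3131×22/76 = 330.6696 rpm, dir flips to −; running = −330.6696
Stage 4 [82T→83T]: ω = 330.6696×82/83 = 326.6856 rpm, dir flips to +; running = +326.6856
Stage 5 [62T→85T]: ω = 326.6856×62/85 = 238.2883 rpm, dir flips to −; running = −238.2883
Stage 6 [74T→31T]: ω = 238.2883×74/31 = 568.8173 rpm, dir flips to +; running = +568.8173

+568.8173 rpm (same as input, |ω| = 568.8173 rpm)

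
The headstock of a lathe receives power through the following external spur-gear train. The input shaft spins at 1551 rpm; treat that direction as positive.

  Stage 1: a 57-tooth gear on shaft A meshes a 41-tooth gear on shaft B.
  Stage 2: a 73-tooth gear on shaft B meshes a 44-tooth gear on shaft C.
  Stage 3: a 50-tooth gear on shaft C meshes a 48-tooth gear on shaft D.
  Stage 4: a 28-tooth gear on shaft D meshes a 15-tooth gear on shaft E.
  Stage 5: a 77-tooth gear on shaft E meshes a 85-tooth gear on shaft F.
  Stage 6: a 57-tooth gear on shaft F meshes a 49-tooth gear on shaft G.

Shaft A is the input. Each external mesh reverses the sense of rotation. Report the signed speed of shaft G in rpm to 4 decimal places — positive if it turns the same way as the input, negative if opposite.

Stage 1 [57T→41T]: ω = 1551.0000×57/41 = 2156.2683 rpm, dir flips to −; running = −2156.2683
Stage 2 [73T→44T]: ω = 2156.2683×73/44 = 3577.4451 rpm, dir flips to +; running = +3577.4451
Stage 3 [50T→48T]: ω = 3577.4451×50/48 = 3726.5053 rpm, dir flips to −; running = −3726.5053
Stage 4 [28T→15T]: ω = 3726.5053×28/15 = 6956.1433 rpm, dir flips to +; running = +6956.1433
Stage 5 [77T→85T]: ω = 6956.1433×77/85 = 6301.4475 rpm, dir flips to −; running = −6301.4475
Stage 6 [57T→49T]: ω = 6301.4475×57/49 = 7330.2552 rpm, dir flips to +; running = +7330.2552

+7330.2552 rpm (same as input, |ω| = 7330.2552 rpm)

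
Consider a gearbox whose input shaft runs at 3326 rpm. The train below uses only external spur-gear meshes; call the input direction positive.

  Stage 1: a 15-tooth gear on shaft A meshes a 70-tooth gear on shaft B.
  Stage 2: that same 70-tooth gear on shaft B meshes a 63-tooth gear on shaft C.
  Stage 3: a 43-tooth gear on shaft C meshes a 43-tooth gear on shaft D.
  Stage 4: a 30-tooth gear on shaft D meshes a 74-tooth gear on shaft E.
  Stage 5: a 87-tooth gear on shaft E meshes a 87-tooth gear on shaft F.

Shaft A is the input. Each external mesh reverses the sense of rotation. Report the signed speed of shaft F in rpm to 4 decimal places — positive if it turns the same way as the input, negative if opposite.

-321.0425 rpm (opposite to input, |ω| = 321.0425 rpm)

Stage 1 [15T→70T]: ω = 3326.0000×15/70 = 712.7143 rpm, dir flips to −; running = −712.7143
Stage 2 [70T→63T]: ω = 712.7143×70/63 = 791.9048 rpm, dir flips to +; running = +791.9048
Stage 3 [43T→43T]: ω = 791.9048×43/43 = 791.9048 rpm, dir flips to −; running = −791.9048
Stage 4 [30T→74T]: ω = 791.9048×30/74 = 321.0425 rpm, dir flips to +; running = +321.0425
Stage 5 [87T→87T]: ω = 321.0425×87/87 = 321.0425 rpm, dir flips to −; running = −321.0425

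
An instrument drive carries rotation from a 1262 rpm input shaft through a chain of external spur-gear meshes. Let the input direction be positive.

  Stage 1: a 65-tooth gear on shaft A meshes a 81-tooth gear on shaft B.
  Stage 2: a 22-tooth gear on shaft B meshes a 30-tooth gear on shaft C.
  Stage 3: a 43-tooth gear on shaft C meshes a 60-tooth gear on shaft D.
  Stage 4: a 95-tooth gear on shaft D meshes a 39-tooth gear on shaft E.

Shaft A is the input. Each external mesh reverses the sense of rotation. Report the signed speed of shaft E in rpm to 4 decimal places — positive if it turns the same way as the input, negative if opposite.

Stage 1 [65T→81T]: ω = 1262.0000×65/81 = 1012.7160 rpm, dir flips to −; running = −1012.7160
Stage 2 [22T→30T]: ω = 1012.7160×22/30 = 742.6584 rpm, dir flips to +; running = +742.6584
Stage 3 [43T→60T]: ω = 742.6584×43/60 = 532.2385 rpm, dir flips to −; running = −532.2385
Stage 4 [95T→39T]: ω = 532.2385×95/39 = 1296.4785 rpm, dir flips to +; running = +1296.4785

+1296.4785 rpm (same as input, |ω| = 1296.4785 rpm)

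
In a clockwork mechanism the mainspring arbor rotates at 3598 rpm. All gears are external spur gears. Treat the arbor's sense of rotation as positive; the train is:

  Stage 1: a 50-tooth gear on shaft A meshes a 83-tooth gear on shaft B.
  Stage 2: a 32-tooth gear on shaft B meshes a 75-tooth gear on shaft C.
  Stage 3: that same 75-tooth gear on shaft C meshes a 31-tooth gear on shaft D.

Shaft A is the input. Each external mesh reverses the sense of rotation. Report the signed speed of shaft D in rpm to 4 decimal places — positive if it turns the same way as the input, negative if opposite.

-2237.3883 rpm (opposite to input, |ω| = 2237.3883 rpm)

Stage 1 [50T→83T]: ω = 3598.0000×50/83 = 2167.4699 rpm, dir flips to −; running = −2167.4699
Stage 2 [32T→75T]: ω = 2167.4699×32/75 = 924.7871 rpm, dir flips to +; running = +924.7871
Stage 3 [75T→31T]: ω = 924.7871×75/31 = 2237.3883 rpm, dir flips to −; running = −2237.3883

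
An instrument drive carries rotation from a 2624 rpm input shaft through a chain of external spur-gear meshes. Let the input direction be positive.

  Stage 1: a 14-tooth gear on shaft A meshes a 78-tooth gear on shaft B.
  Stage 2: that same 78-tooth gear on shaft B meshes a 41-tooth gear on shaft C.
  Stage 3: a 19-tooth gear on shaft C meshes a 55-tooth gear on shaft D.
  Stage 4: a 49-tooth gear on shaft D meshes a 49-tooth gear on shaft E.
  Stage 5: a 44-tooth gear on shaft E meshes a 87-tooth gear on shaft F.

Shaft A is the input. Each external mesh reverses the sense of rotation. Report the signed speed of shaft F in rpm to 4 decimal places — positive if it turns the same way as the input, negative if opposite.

-156.5425 rpm (opposite to input, |ω| = 156.5425 rpm)

Stage 1 [14T→78T]: ω = 2624.0000×14/78 = 470.9744 rpm, dir flips to −; running = −470.9744
Stage 2 [78T→41T]: ω = 470.9744×78/41 = 896.0000 rpm, dir flips to +; running = +896.0000
Stage 3 [19T→55T]: ω = 896.0000×19/55 = 309.5273 rpm, dir flips to −; running = −309.5273
Stage 4 [49T→49T]: ω = 309.5273×49/49 = 309.5273 rpm, dir flips to +; running = +309.5273
Stage 5 [44T→87T]: ω = 309.5273×44/87 = 156.5425 rpm, dir flips to −; running = −156.5425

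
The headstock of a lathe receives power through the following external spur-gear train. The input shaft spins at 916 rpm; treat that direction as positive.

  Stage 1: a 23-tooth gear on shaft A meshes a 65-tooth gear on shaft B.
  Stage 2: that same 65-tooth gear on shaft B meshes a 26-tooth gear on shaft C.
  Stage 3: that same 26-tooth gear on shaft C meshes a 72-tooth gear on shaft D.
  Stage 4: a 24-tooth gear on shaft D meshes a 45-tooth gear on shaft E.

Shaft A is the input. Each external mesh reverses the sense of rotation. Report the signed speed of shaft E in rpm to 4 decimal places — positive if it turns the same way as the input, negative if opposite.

+156.0593 rpm (same as input, |ω| = 156.0593 rpm)

Stage 1 [23T→65T]: ω = 916.0000×23/65 = 324.1231 rpm, dir flips to −; running = −324.1231
Stage 2 [65T→26T]: ω = 324.1231×65/26 = 810.3077 rpm, dir flips to +; running = +810.3077
Stage 3 [26T→72T]: ω = 810.3077×26/72 = 292.6111 rpm, dir flips to −; running = −292.6111
Stage 4 [24T→45T]: ω = 292.6111×24/45 = 156.0593 rpm, dir flips to +; running = +156.0593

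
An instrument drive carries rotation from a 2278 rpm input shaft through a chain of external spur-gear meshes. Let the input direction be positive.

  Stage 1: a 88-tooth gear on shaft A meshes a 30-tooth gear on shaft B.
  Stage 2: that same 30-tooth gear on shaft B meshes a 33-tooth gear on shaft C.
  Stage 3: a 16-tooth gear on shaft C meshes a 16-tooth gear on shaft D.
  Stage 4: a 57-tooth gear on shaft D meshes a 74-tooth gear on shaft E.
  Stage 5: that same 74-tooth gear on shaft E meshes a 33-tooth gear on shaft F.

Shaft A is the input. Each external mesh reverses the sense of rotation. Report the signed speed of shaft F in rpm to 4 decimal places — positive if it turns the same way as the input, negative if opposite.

-10492.6061 rpm (opposite to input, |ω| = 10492.6061 rpm)

Stage 1 [88T→30T]: ω = 2278.0000×88/30 = 6682.1333 rpm, dir flips to −; running = −6682.1333
Stage 2 [30T→33T]: ω = 6682.1333×30/33 = 6074.6667 rpm, dir flips to +; running = +6074.6667
Stage 3 [16T→16T]: ω = 6074.6667×16/16 = 6074.6667 rpm, dir flips to −; running = −6074.6667
Stage 4 [57T→74T]: ω = 6074.6667×57/74 = 4679.1351 rpm, dir flips to +; running = +4679.1351
Stage 5 [74T→33T]: ω = 4679.1351×74/33 = 10492.6061 rpm, dir flips to −; running = −10492.6061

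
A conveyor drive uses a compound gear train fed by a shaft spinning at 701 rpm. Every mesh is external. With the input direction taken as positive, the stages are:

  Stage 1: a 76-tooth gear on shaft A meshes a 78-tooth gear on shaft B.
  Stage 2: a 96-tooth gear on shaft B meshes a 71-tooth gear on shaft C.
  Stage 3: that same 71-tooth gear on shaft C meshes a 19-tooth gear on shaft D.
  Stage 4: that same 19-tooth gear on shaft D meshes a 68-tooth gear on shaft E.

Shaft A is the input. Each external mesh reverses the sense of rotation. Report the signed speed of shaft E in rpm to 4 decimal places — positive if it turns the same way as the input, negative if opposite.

+964.2715 rpm (same as input, |ω| = 964.2715 rpm)

Stage 1 [76T→78T]: ω = 701.0000×76/78 = 683.0256 rpm, dir flips to −; running = −683.0256
Stage 2 [96T→71T]: ω = 683.0256×96/71 = 923.5276 rpm, dir flips to +; running = +923.5276
Stage 3 [71T→19T]: ω = 923.5276×71/19 = 3451.0769 rpm, dir flips to −; running = −3451.0769
Stage 4 [19T→68T]: ω = 3451.0769×19/68 = 964.2715 rpm, dir flips to +; running = +964.2715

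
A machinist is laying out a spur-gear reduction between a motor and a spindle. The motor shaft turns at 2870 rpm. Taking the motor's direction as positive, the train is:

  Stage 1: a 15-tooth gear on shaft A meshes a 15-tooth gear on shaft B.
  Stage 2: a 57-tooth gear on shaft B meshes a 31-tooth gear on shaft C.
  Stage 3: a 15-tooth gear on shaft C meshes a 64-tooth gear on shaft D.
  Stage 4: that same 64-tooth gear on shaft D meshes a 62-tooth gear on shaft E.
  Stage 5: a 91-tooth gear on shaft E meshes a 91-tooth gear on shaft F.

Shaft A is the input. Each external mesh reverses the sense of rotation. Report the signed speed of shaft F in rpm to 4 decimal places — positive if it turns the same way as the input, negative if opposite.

-1276.7170 rpm (opposite to input, |ω| = 1276.7170 rpm)

Stage 1 [15T→15T]: ω = 2870.0000×15/15 = 2870.0000 rpm, dir flips to −; running = −2870.0000
Stage 2 [57T→31T]: ω = 2870.0000×57/31 = 5277.0968 rpm, dir flips to +; running = +5277.0968
Stage 3 [15T→64T]: ω = 5277.0968×15/64 = 1236.8196 rpm, dir flips to −; running = −1236.8196
Stage 4 [64T→62T]: ω = 1236.8196×64/62 = 1276.7170 rpm, dir flips to +; running = +1276.7170
Stage 5 [91T→91T]: ω = 1276.7170×91/91 = 1276.7170 rpm, dir flips to −; running = −1276.7170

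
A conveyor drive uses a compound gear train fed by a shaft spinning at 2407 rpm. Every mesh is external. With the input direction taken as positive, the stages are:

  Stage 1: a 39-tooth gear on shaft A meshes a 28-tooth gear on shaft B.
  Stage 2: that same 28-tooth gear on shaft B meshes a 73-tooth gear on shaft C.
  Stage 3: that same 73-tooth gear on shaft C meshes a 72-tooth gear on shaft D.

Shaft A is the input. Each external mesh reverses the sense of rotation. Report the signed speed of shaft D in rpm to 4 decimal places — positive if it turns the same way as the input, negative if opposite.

Stage 1 [39T→28T]: ω = 2407.0000×39/28 = 3352.6071 rpm, dir flips to −; running = −3352.6071
Stage 2 [28T→73T]: ω = 3352.6071×28/73 = 1285.9315 rpm, dir flips to +; running = +1285.9315
Stage 3 [73T→72T]: ω = 1285.9315×73/72 = 1303.7917 rpm, dir flips to −; running = −1303.7917

-1303.7917 rpm (opposite to input, |ω| = 1303.7917 rpm)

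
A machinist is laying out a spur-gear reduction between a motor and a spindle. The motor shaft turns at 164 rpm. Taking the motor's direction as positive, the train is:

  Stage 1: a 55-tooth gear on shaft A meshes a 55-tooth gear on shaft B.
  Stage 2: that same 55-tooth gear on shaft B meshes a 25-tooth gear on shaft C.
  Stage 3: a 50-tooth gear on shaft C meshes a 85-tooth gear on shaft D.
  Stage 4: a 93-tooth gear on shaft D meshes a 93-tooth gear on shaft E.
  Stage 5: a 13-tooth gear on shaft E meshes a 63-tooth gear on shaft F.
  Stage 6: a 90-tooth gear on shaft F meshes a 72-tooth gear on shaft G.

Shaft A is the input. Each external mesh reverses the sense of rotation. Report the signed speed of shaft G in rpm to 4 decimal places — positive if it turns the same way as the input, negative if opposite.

+54.7432 rpm (same as input, |ω| = 54.7432 rpm)

Stage 1 [55T→55T]: ω = 164.0000×55/55 = 164.0000 rpm, dir flips to −; running = −164.0000
Stage 2 [55T→25T]: ω = 164.0000×55/25 = 360.8000 rpm, dir flips to +; running = +360.8000
Stage 3 [50T→85T]: ω = 360.8000×50/85 = 212.2353 rpm, dir flips to −; running = −212.2353
Stage 4 [93T→93T]: ω = 212.2353×93/93 = 212.2353 rpm, dir flips to +; running = +212.2353
Stage 5 [13T→63T]: ω = 212.2353×13/63 = 43.7946 rpm, dir flips to −; running = −43.7946
Stage 6 [90T→72T]: ω = 43.7946×90/72 = 54.7432 rpm, dir flips to +; running = +54.7432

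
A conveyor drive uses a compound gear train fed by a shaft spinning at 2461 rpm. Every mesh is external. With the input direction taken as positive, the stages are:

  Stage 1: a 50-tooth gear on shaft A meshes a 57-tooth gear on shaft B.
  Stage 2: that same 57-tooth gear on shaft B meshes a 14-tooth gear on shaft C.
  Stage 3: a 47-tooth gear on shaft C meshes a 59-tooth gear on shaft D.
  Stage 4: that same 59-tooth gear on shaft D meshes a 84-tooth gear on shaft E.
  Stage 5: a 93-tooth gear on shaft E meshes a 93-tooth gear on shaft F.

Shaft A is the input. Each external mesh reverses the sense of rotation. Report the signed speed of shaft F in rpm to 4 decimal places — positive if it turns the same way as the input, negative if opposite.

-4917.8146 rpm (opposite to input, |ω| = 4917.8146 rpm)

Stage 1 [50T→57T]: ω = 2461.0000×50/57 = 2158.7719 rpm, dir flips to −; running = −2158.7719
Stage 2 [57T→14T]: ω = 2158.7719×57/14 = 8789.2857 rpm, dir flips to +; running = +8789.2857
Stage 3 [47T→59T]: ω = 8789.2857×47/59 = 7001.6344 rpm, dir flips to −; running = −7001.6344
Stage 4 [59T→84T]: ω = 7001.6344×59/84 = 4917.8146 rpm, dir flips to +; running = +4917.8146
Stage 5 [93T→93T]: ω = 4917.8146×93/93 = 4917.8146 rpm, dir flips to −; running = −4917.8146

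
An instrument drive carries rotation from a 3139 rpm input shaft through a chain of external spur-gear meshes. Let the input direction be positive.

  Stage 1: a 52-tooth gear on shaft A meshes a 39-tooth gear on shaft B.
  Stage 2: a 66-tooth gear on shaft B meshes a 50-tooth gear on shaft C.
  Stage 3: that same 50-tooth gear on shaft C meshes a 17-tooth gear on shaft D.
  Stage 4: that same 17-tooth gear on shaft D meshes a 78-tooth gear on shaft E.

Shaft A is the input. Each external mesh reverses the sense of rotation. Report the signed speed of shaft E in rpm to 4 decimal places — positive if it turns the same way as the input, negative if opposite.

Stage 1 [52T→39T]: ω = 3139.0000×52/39 = 4185.3333 rpm, dir flips to −; running = −4185.3333
Stage 2 [66T→50T]: ω = 4185.3333×66/50 = 5524.6400 rpm, dir flips to +; running = +5524.6400
Stage 3 [50T→17T]: ω = 5524.6400×50/17 = 16248.9412 rpm, dir flips to −; running = −16248.9412
Stage 4 [17T→78T]: ω = 16248.9412×17/78 = 3541.4359 rpm, dir flips to +; running = +3541.4359

+3541.4359 rpm (same as input, |ω| = 3541.4359 rpm)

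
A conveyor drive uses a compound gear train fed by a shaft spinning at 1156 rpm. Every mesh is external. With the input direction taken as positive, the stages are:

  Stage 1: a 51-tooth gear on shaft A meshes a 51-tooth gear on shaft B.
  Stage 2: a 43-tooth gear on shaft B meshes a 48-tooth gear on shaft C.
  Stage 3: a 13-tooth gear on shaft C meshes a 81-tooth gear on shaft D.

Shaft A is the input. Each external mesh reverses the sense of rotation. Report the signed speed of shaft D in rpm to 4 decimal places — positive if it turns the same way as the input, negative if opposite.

-166.2047 rpm (opposite to input, |ω| = 166.2047 rpm)

Stage 1 [51T→51T]: ω = 1156.0000×51/51 = 1156.0000 rpm, dir flips to −; running = −1156.0000
Stage 2 [43T→48T]: ω = 1156.0000×43/48 = 1035.5833 rpm, dir flips to +; running = +1035.5833
Stage 3 [13T→81T]: ω = 1035.5833×13/81 = 166.2047 rpm, dir flips to −; running = −166.2047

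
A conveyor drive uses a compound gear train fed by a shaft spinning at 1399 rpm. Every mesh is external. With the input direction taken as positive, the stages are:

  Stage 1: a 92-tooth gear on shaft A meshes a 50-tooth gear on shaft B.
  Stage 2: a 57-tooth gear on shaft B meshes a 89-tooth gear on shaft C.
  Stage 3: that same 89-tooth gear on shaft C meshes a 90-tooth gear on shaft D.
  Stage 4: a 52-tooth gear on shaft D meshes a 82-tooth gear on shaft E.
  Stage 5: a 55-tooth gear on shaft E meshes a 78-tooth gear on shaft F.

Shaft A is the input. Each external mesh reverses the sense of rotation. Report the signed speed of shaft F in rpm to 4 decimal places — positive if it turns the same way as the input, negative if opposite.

-728.9965 rpm (opposite to input, |ω| = 728.9965 rpm)

Stage 1 [92T→50T]: ω = 1399.0000×92/50 = 2574.1600 rpm, dir flips to −; running = −2574.1600
Stage 2 [57T→89T]: ω = 2574.1600×57/89 = 1648.6193 rpm, dir flips to +; running = +1648.6193
Stage 3 [89T→90T]: ω = 1648.6193×89/90 = 1630.3013 rpm, dir flips to −; running = −1630.3013
Stage 4 [52T→82T]: ω = 1630.3013×52/82 = 1033.8496 rpm, dir flips to +; running = +1033.8496
Stage 5 [55T→78T]: ω = 1033.8496×55/78 = 728.9965 rpm, dir flips to −; running = −728.9965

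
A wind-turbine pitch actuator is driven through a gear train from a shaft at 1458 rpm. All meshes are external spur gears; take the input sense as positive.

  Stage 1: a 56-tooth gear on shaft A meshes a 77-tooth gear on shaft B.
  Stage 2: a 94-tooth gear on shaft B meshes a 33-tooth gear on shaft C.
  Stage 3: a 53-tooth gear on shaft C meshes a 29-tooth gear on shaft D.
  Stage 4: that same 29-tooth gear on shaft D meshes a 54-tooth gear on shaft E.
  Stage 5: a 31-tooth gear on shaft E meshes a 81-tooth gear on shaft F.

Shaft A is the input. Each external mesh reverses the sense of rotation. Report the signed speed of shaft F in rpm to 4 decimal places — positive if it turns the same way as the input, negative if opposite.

-1134.5601 rpm (opposite to input, |ω| = 1134.5601 rpm)

Stage 1 [56T→77T]: ω = 1458.0000×56/77 = 1060.3636 rpm, dir flips to −; running = −1060.3636
Stage 2 [94T→33T]: ω = 1060.3636×94/33 = 3020.4298 rpm, dir flips to +; running = +3020.4298
Stage 3 [53T→29T]: ω = 3020.4298×53/29 = 5520.0958 rpm, dir flips to −; running = −5520.0958
Stage 4 [29T→54T]: ω = 5520.0958×29/54 = 2964.4959 rpm, dir flips to +; running = +2964.4959
Stage 5 [31T→81T]: ω = 2964.4959×31/81 = 1134.5601 rpm, dir flips to −; running = −1134.5601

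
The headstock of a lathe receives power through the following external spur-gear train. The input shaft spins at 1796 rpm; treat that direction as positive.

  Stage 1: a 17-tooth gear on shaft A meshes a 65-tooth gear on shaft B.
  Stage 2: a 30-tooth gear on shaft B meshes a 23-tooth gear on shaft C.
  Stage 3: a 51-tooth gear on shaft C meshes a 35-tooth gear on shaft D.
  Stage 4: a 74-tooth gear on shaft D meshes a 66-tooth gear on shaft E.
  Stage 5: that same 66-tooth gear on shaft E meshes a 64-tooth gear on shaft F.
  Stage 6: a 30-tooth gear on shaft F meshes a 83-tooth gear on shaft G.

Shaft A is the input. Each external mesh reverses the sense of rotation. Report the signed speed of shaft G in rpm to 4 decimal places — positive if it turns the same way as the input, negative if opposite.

+373.1061 rpm (same as input, |ω| = 373.1061 rpm)

Stage 1 [17T→65T]: ω = 1796.0000×17/65 = 469.7231 rpm, dir flips to −; running = −469.7231
Stage 2 [30T→23T]: ω = 469.7231×30/23 = 612.6823 rpm, dir flips to +; running = +612.6823
Stage 3 [51T→35T]: ω = 612.6823×51/35 = 892.7656 rpm, dir flips to −; running = −892.7656
Stage 4 [74T→66T]: ω = 892.7656×74/66 = 1000.9796 rpm, dir flips to +; running = +1000.9796
Stage 5 [66T→64T]: ω = 1000.9796×66/64 = 1032.2602 rpm, dir flips to −; running = −1032.2602
Stage 6 [30T→83T]: ω = 1032.2602×30/83 = 373.1061 rpm, dir flips to +; running = +373.1061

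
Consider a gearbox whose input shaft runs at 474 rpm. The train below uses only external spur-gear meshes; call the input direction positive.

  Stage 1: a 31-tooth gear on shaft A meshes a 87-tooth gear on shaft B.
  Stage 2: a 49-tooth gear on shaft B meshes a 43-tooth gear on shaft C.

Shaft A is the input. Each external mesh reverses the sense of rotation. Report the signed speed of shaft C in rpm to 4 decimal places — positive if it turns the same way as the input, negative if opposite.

Stage 1 [31T→87T]: ω = 474.0000×31/87 = 168.8966 rpm, dir flips to −; running = −168.8966
Stage 2 [49T→43T]: ω = 168.8966×49/43 = 192.4635 rpm, dir flips to +; running = +192.4635

+192.4635 rpm (same as input, |ω| = 192.4635 rpm)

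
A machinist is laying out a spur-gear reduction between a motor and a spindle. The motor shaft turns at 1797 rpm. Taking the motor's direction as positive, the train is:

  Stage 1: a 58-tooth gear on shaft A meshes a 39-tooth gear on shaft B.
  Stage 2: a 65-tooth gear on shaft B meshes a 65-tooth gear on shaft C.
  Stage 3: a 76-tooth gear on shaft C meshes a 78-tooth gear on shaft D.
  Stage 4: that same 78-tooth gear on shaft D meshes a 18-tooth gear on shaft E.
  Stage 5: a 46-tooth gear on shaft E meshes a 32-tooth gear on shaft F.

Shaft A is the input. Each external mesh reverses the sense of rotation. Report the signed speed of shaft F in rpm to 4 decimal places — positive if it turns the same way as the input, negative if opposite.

-16220.3568 rpm (opposite to input, |ω| = 16220.3568 rpm)

Stage 1 [58T→39T]: ω = 1797.0000×58/39 = 2672.4615 rpm, dir flips to −; running = −2672.4615
Stage 2 [65T→65T]: ω = 2672.4615×65/65 = 2672.4615 rpm, dir flips to +; running = +2672.4615
Stage 3 [76T→78T]: ω = 2672.4615×76/78 = 2603.9369 rpm, dir flips to −; running = −2603.9369
Stage 4 [78T→18T]: ω = 2603.9369×78/18 = 11283.7265 rpm, dir flips to +; running = +11283.7265
Stage 5 [46T→32T]: ω = 11283.7265×46/32 = 16220.3568 rpm, dir flips to −; running = −16220.3568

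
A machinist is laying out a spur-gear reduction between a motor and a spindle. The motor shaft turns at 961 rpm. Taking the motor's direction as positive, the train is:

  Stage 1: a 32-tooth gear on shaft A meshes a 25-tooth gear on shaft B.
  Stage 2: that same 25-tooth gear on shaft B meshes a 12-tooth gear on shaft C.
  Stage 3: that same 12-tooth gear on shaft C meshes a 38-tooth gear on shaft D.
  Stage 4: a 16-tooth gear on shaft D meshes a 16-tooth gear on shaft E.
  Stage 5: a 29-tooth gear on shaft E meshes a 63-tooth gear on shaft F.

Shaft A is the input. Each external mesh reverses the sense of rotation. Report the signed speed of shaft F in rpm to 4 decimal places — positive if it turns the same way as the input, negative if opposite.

Stage 1 [32T→25T]: ω = 961.0000×32/25 = 1230.0800 rpm, dir flips to −; running = −1230.0800
Stage 2 [25T→12T]: ω = 1230.0800×25/12 = 2562.6667 rpm, dir flips to +; running = +2562.6667
Stage 3 [12T→38T]: ω = 2562.6667×12/38 = 809.2632 rpm, dir flips to −; running = −809.2632
Stage 4 [16T→16T]: ω = 809.2632×16/16 = 809.2632 rpm, dir flips to +; running = +809.2632
Stage 5 [29T→63T]: ω = 809.2632×29/63 = 372.5180 rpm, dir flips to −; running = −372.5180

-372.5180 rpm (opposite to input, |ω| = 372.5180 rpm)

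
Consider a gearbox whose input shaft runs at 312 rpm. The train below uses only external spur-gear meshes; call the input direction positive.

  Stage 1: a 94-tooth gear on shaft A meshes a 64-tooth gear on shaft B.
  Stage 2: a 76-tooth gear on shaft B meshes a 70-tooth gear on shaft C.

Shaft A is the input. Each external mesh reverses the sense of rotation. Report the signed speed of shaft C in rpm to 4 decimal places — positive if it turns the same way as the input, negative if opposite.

Stage 1 [94T→64T]: ω = 312.0000×94/64 = 458.2500 rpm, dir flips to −; running = −458.2500
Stage 2 [76T→70T]: ω = 458.2500×76/70 = 497.5286 rpm, dir flips to +; running = +497.5286

+497.5286 rpm (same as input, |ω| = 497.5286 rpm)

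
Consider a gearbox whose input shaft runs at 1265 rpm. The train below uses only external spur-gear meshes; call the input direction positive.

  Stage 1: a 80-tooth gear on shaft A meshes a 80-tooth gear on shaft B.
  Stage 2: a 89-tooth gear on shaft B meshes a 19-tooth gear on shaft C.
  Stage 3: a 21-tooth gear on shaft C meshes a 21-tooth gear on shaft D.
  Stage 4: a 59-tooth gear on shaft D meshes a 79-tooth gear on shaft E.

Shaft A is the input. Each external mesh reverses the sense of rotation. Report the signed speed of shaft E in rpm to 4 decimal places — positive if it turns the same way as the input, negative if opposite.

+4425.3931 rpm (same as input, |ω| = 4425.3931 rpm)

Stage 1 [80T→80T]: ω = 1265.0000×80/80 = 1265.0000 rpm, dir flips to −; running = −1265.0000
Stage 2 [89T→19T]: ω = 1265.0000×89/19 = 5925.5263 rpm, dir flips to +; running = +5925.5263
Stage 3 [21T→21T]: ω = 5925.5263×21/21 = 5925.5263 rpm, dir flips to −; running = −5925.5263
Stage 4 [59T→79T]: ω = 5925.5263×59/79 = 4425.3931 rpm, dir flips to +; running = +4425.3931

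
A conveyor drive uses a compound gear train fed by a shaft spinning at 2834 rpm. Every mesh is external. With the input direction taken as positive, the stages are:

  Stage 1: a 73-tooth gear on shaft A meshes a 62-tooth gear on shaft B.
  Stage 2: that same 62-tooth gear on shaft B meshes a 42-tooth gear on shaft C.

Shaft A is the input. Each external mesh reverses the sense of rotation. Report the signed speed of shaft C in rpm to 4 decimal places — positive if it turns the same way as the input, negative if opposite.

Stage 1 [73T→62T]: ω = 2834.0000×73/62 = 3336.8065 rpm, dir flips to −; running = −3336.8065
Stage 2 [62T→42T]: ω = 3336.8065×62/42 = 4925.7619 rpm, dir flips to +; running = +4925.7619

+4925.7619 rpm (same as input, |ω| = 4925.7619 rpm)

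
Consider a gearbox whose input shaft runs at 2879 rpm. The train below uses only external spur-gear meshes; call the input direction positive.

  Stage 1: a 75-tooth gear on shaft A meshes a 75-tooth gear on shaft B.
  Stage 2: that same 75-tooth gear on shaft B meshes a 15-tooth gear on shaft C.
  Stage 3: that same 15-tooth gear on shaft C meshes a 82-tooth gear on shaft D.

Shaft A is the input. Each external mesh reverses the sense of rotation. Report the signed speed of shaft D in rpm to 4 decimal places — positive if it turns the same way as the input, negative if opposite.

Stage 1 [75T→75T]: ω = 2879.0000×75/75 = 2879.0000 rpm, dir flips to −; running = −2879.0000
Stage 2 [75T→15T]: ω = 2879.0000×75/15 = 14395.0000 rpm, dir flips to +; running = +14395.0000
Stage 3 [15T→82T]: ω = 14395.0000×15/82 = 2633.2317 rpm, dir flips to −; running = −2633.2317

-2633.2317 rpm (opposite to input, |ω| = 2633.2317 rpm)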